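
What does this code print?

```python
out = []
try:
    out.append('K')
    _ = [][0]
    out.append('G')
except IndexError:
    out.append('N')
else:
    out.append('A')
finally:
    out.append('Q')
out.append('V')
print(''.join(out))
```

Execution trace: 'K' (try body) → 'N' (except IndexError) → 'Q' (finally) → 'V' (after the try/except). Output: KNQV

Answer: KNQV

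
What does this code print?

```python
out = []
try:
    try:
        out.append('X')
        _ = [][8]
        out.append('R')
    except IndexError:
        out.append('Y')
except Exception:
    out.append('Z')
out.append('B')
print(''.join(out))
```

Execution trace: 'X' (inner try body) → 'Y' (inner except IndexError) → 'B' (after the try/except). Output: XYB

Answer: XYB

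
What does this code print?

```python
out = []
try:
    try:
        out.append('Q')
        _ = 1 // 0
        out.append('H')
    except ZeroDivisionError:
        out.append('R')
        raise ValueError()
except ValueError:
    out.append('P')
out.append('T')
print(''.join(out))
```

Execution trace: 'Q' (inner try body) → 'R' (inner except ZeroDivisionError) → 'P' (outer except ValueError) → 'T' (after the try/except). Output: QRPT

Answer: QRPT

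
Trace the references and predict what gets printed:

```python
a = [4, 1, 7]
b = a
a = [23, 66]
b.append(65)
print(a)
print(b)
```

Key concept: rebinding vs mutation: a is rebound to a new list, b still points at the original.
Step by step:
`a = [4, 1, 7]` → a = [4, 1, 7]
`b = a` → b = [4, 1, 7] (same object as a)
`a = [23, 66]` → a = [23, 66]
`b.append(65)` → b = [4, 1, 7, 65]
`print(a)` → prints [23, 66]
`print(b)` → prints [4, 1, 7, 65]

Answer:
[23, 66]
[4, 1, 7, 65]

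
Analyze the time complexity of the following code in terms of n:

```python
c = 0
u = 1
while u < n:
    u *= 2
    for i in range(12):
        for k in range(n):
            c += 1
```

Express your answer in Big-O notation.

Each loop level contributes: log n × 1 × n. Multiplying the contributions gives O(n log n).

Answer: O(n log n)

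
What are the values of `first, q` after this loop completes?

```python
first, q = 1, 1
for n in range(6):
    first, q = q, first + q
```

Fibonacci: after 6 iterations
`first, q` takes the values: (1, 1) → (1, 2) → (2, 3) → (3, 5) → (5, 8) → (8, 13) → (13, 21)

Answer: 13, 21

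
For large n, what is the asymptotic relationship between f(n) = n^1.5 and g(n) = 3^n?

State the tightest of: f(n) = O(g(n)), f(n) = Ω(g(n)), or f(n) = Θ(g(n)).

n^1.5 vs 3^n: f(n) = O(g(n)) but not Ω(g(n)) — 3^n grows strictly faster than n^1.5.

Answer: f(n) = O(g(n)) but not Ω(g(n)) — 3^n grows strictly faster than n^1.5.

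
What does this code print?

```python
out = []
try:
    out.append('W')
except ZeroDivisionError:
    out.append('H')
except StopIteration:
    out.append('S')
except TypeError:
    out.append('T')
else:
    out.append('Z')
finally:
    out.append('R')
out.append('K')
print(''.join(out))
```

Execution trace: 'W' (try body, no exception) → 'Z' (else) → 'R' (finally) → 'K' (after the try/except). Output: WZRK

Answer: WZRK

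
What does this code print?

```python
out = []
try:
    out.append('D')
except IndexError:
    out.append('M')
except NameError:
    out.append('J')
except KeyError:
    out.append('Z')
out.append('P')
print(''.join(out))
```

Execution trace: 'D' (try body, no exception) → 'P' (after the try/except). Output: DP

Answer: DP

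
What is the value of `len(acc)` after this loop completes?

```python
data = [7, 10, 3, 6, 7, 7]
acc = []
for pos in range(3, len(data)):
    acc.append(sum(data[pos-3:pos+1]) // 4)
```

Number of 4-element averages
`acc` takes the values: [] → [6] → [6, 6] → [6, 6, 5]
So `len(acc)` = 3

Answer: 3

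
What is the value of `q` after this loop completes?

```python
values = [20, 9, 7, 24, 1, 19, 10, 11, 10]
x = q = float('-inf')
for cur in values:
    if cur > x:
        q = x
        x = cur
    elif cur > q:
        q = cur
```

Second largest (with repeats) in [20, 9, 7, 24, 1, 19, 10, 11, 10]
`q` takes the values: -inf → 9 → 20

Answer: 20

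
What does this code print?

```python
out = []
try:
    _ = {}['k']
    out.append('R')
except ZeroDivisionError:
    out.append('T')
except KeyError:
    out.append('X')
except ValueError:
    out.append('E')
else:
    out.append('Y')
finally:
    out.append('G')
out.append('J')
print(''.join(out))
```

Execution trace: 'X' (except KeyError) → 'G' (finally) → 'J' (after the try/except). Output: XGJ

Answer: XGJ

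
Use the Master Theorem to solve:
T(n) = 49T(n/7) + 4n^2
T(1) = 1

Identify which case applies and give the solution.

a=49, b=7, f(n)=4n^2. log_7(49) = 2. Since c=2 = 2, Case 2 applies: T(n) = Θ(n^log_b(a) · log n) = O(n^2 log n).

Answer: O(n^2 log n) - Case 2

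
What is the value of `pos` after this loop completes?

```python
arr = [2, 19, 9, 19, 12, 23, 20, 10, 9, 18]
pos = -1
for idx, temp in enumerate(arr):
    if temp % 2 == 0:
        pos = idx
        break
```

First even number index in [2, 19, 9, 19, 12, 23, 20, 10, 9, 18]
`pos` takes the values: -1 → 0

Answer: 0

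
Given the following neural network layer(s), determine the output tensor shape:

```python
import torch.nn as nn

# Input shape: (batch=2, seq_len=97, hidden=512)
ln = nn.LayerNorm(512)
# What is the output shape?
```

Input: (2, 97, 512) -> Output: (2, 97, 512)

Answer: (2, 97, 512)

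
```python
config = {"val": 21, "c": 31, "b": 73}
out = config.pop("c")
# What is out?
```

Trace:
`config = {"val": 21, "c": 31, "b": 73}` → config = {'val': 21, 'c': 31, 'b': 73}
`out = config.pop("c")` → config = {'val': 21, 'b': 73}; out = 31
So out = 31

Answer: 31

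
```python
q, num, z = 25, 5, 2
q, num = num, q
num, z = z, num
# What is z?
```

Trace:
`q, num, z = 25, 5, 2` → q = 25; num = 5; z = 2
`q, num = num, q` → q = 5; num = 25
`num, z = z, num` → num = 2; z = 25
So z = 25

Answer: 25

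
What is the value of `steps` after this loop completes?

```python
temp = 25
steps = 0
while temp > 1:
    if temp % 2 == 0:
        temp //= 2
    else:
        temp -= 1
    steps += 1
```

Steps to reduce 25 to 1
`steps` takes the values: 0 → 1 → 2 → 3 → 4 → 5 → 6

Answer: 6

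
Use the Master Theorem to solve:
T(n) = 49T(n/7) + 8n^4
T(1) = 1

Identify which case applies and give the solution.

a=49, b=7, f(n)=8n^4. log_7(49) = 2. Since c=4 > 2 and the regularity condition holds (49(n/7)^4 = (49/7^4)n^4 with 49/7^4 < 1), Case 3 applies: T(n) = Θ(f(n)) = O(n^4).

Answer: O(n^4) - Case 3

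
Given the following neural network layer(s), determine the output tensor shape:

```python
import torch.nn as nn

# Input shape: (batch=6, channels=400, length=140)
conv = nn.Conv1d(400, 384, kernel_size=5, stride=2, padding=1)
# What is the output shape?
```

Input: (6, 400, 140) -> Output: (6, 384, 69)

Answer: (6, 384, 69)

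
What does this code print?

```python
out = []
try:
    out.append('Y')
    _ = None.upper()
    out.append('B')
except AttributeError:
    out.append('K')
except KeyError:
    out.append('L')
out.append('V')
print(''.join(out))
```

Execution trace: 'Y' (try body) → 'K' (except AttributeError) → 'V' (after the try/except). Output: YKV

Answer: YKV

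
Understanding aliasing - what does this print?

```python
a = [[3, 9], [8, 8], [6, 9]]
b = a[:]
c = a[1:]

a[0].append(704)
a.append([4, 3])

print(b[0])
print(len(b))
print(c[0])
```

Key concept: slice with nested mutation.
Step by step:
`a = [[3, 9], [8, 8], [6, 9]]` → a = [[3, 9], [8, 8], [6, 9]]
`b = a[:]` → b = [[3, 9], [8, 8], [6, 9]]
`c = a[1:]` → c = [[8, 8], [6, 9]]
`a[0].append(704)` → a = [[3, 9, 704], [8, 8], [6, 9]]; b = [[3, 9, 704], [8, 8], [6, 9]]
`a.append([4, 3])` → a = [[3, 9, 704], [8, 8], [6, 9], [4, 3]]
`print(b[0])` → prints [3, 9, 704]
`print(len(b))` → prints 3
`print(c[0])` → prints [8, 8]

Answer:
[3, 9, 704]
3
[8, 8]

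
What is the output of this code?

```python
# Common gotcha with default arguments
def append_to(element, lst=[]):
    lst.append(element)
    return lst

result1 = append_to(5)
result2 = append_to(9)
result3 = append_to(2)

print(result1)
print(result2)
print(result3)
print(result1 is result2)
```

Key concept: mutable default argument gotcha.
Step by step:
`result1 = append_to(5)` → result1 = [5]
`result2 = append_to(9)` → result1 = [5, 9] (same object as result2); result2 = [5, 9] (same object as result1)
`result3 = append_to(2)` → result1 = [5, 9, 2] (same object as result2, result3); result2 = [5, 9, 2] (same object as result1, result3); result3 = [5, 9, 2] (same object as result1, result2)
`print(result1)` → prints [5, 9, 2]
`print(result2)` → prints [5, 9, 2]
`print(result3)` → prints [5, 9, 2]
`print(result1 is result2)` → prints True

Answer:
[5, 9, 2]
[5, 9, 2]
[5, 9, 2]
True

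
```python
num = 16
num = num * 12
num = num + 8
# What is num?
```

Trace:
`num = 16` → num = 16
`num = num * 12` → num = 192
`num = num + 8` → num = 200
So num = 200

Answer: 200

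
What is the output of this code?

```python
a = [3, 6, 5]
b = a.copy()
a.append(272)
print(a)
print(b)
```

Key concept: list.copy() creates independent copy.
Step by step:
`a = [3, 6, 5]` → a = [3, 6, 5]
`b = a.copy()` → b = [3, 6, 5]
`a.append(272)` → a = [3, 6, 5, 272]
`print(a)` → prints [3, 6, 5, 272]
`print(b)` → prints [3, 6, 5]

Answer:
[3, 6, 5, 272]
[3, 6, 5]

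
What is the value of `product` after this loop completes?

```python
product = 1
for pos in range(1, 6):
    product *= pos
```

5! = 120
`product` takes the values: 1 → 2 → 6 → 24 → 120

Answer: 120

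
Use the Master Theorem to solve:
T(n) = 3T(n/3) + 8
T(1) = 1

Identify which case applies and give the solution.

a=3, b=3, f(n)=8. log_3(3) = 1. Since c=0 < 1, Case 1 applies: T(n) = Θ(n^log_b(a)) = O(n).

Answer: O(n) - Case 1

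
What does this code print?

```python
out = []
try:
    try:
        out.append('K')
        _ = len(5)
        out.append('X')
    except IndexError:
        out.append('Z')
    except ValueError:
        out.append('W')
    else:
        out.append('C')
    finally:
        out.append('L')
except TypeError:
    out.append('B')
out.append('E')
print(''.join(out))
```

Execution trace: 'K' (try body) → 'L' (finally) → 'B' (outer except TypeError) → 'E' (after the try/except). Output: KLBE

Answer: KLBE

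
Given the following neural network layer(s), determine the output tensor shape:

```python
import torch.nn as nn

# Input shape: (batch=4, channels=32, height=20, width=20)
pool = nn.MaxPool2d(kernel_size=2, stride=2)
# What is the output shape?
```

Input: (4, 32, 20, 20) -> Output: (4, 32, 10, 10)

Answer: (4, 32, 10, 10)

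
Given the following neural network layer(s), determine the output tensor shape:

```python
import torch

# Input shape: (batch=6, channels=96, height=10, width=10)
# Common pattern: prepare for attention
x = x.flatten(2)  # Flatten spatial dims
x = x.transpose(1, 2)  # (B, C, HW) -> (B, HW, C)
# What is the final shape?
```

Input: (6, 96, 10, 10) -> after flatten(2): (6, 96, 100) -> Output: (6, 100, 96)

Answer: (6, 100, 96)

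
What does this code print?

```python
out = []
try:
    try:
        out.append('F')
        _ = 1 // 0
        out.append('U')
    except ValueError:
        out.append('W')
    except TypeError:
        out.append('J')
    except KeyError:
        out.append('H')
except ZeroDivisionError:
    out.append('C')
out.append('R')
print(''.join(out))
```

Execution trace: 'F' (try body) → 'C' (outer except ZeroDivisionError) → 'R' (after the try/except). Output: FCR

Answer: FCR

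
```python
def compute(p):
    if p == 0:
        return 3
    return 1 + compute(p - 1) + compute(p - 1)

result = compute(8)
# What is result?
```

compute(p) = 1 + 2·compute(p-1), compute(0)=3. Closed form: (3+1)·2^8 - 1 = 1023.

Answer: 1023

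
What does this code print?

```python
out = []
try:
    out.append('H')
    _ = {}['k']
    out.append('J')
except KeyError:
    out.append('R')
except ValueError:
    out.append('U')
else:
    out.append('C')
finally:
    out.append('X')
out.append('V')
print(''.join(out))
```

Execution trace: 'H' (try body) → 'R' (except KeyError) → 'X' (finally) → 'V' (after the try/except). Output: HRXV

Answer: HRXV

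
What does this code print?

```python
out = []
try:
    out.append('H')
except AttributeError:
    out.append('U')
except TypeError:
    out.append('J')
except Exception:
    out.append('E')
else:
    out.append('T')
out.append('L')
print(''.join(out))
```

Execution trace: 'H' (try body, no exception) → 'T' (else) → 'L' (after the try/except). Output: HTL

Answer: HTL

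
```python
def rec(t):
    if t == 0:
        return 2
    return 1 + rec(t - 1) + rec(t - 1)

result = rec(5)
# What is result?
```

rec(t) = 1 + 2·rec(t-1), rec(0)=2. Closed form: (2+1)·2^5 - 1 = 95.

Answer: 95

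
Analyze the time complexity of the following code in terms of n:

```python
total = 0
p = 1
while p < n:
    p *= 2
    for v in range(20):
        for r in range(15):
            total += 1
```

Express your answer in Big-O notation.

Each loop level contributes: log n × 1 × 1. Multiplying the contributions gives O(log n).

Answer: O(log n)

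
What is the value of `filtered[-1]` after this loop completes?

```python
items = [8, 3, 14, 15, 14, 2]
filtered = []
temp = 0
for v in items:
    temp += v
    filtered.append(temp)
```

Cumulative sum ends at 56
`filtered` takes the values: [] → [8] → [8, 11] → [8, 11, 25] → [8, 11, 25, 40] → [8, 11, 25, 40, 54] → [8, 11, 25, 40, 54, 56]
So `filtered[-1]` = 56

Answer: 56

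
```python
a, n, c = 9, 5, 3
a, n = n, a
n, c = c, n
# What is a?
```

Trace:
`a, n, c = 9, 5, 3` → a = 9; n = 5; c = 3
`a, n = n, a` → a = 5; n = 9
`n, c = c, n` → n = 3; c = 9
So a = 5

Answer: 5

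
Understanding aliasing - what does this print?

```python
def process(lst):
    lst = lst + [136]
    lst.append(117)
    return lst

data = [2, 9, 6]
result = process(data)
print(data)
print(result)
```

Key concept: rebinding parameter vs mutation.
Step by step:
`data = [2, 9, 6]` → data = [2, 9, 6]
`result = process(data)` → result = [2, 9, 6, 136, 117]
`print(data)` → prints [2, 9, 6]
`print(result)` → prints [2, 9, 6, 136, 117]

Answer:
[2, 9, 6]
[2, 9, 6, 136, 117]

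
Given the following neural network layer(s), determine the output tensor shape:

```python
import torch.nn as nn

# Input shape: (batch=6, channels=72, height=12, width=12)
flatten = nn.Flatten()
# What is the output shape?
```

Input: (6, 72, 12, 12) -> Output: (6, 10368)

Answer: (6, 10368)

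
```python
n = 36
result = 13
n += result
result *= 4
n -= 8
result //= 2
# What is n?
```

Trace:
`n = 36` → n = 36
`result = 13` → result = 13
`n += result` → n = 49
`result *= 4` → result = 52
`n -= 8` → n = 41
`result //= 2` → result = 26
So n = 41

Answer: 41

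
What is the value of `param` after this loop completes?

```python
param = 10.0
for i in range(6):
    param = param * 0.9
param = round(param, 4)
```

Exponential decay: 10.0 * 0.9^6
`param` takes the values: 10.0 → 9.0 → 8.1 → 7.29 → 6.561 → 5.9049 → 5.31441 → 5.3144

Answer: 5.3144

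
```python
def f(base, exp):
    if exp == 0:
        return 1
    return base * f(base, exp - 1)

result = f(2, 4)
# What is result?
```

f(2, 4) = 2 * 2 * 2 * 2 = 16

Answer: 16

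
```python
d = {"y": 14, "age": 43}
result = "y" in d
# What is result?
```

Trace:
`d = {"y": 14, "age": 43}` → d = {'y': 14, 'age': 43}
`result = "y" in d` → result = True
So result = True

Answer: True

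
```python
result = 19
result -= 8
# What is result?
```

Trace:
`result = 19` → result = 19
`result -= 8` → result = 11
So result = 11

Answer: 11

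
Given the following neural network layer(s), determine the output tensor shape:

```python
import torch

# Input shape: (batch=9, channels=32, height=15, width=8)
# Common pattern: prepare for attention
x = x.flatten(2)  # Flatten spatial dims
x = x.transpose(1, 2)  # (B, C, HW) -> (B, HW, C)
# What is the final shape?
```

Input: (9, 32, 15, 8) -> after flatten(2): (9, 32, 120) -> Output: (9, 120, 32)

Answer: (9, 120, 32)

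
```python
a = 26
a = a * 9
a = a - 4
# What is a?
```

Trace:
`a = 26` → a = 26
`a = a * 9` → a = 234
`a = a - 4` → a = 230
So a = 230

Answer: 230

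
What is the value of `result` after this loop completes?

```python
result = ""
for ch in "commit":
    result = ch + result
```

Reverse 'commit'
`result` takes the values: "" → "c" → "oc" → "moc" → "mmoc" → "immoc" → "timmoc"

Answer: "timmoc"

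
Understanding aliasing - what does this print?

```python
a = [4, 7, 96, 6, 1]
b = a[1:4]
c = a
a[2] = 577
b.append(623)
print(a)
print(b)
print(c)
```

Key concept: slice vs alias.
Step by step:
`a = [4, 7, 96, 6, 1]` → a = [4, 7, 96, 6, 1]
`b = a[1:4]` → b = [7, 96, 6]
`c = a` → c = [4, 7, 96, 6, 1] (same object as a)
`a[2] = 577` → a = [4, 7, 577, 6, 1] (same object as c); c = [4, 7, 577, 6, 1] (same object as a)
`b.append(623)` → b = [7, 96, 6, 623]
`print(a)` → prints [4, 7, 577, 6, 1]
`print(b)` → prints [7, 96, 6, 623]
`print(c)` → prints [4, 7, 577, 6, 1]

Answer:
[4, 7, 577, 6, 1]
[7, 96, 6, 623]
[4, 7, 577, 6, 1]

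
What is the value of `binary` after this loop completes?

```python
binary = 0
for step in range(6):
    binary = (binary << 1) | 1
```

Build 6 consecutive 1-bits: 0b111111
`binary` takes the values: 0 → 1 → 3 → 7 → 15 → 31 → 63

Answer: 63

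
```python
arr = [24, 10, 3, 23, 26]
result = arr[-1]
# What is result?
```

Trace:
`arr = [24, 10, 3, 23, 26]` → arr = [24, 10, 3, 23, 26]
`result = arr[-1]` → result = 26
So result = 26

Answer: 26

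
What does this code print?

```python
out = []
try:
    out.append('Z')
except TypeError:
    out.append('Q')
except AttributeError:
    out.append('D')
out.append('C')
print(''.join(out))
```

Execution trace: 'Z' (try body, no exception) → 'C' (after the try/except). Output: ZC

Answer: ZC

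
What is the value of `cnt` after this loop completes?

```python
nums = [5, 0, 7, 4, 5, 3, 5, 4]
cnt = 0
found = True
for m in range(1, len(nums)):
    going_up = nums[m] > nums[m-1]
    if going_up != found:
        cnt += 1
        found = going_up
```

Count direction changes in [5, 0, 7, 4, 5, 3, 5, 4]
`cnt` takes the values: 0 → 1 → 2 → 3 → 4 → 5 → 6 → 7

Answer: 7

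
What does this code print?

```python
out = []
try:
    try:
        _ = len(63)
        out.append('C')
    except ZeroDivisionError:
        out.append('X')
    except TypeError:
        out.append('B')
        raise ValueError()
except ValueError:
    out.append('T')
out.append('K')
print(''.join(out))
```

Execution trace: 'B' (inner except TypeError) → 'T' (outer except ValueError) → 'K' (after the try/except). Output: BTK

Answer: BTK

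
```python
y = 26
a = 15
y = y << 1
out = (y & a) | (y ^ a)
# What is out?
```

Trace:
`y = 26` → y = 26
`a = 15` → a = 15
`y = y << 1` → y = 52
`out = (y & a) | (y ^ a)` → out = 63
So out = 63

Answer: 63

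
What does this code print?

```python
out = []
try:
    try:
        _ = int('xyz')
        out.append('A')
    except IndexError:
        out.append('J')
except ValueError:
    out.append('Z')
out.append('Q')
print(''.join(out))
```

Execution trace: 'Z' (outer except ValueError) → 'Q' (after the try/except). Output: ZQ

Answer: ZQ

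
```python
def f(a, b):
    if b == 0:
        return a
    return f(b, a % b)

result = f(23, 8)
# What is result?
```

f(23, 8) -> f(8, 7) -> f(7, 1) -> f(1, 0) -> 1

Answer: 1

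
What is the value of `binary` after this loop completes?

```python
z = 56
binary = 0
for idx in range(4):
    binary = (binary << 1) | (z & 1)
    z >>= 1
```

Reverse lowest 4 bits of 56
`binary` takes the values: 0 → 1

Answer: 1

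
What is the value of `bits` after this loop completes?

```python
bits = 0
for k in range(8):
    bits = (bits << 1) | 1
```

Build 8 consecutive 1-bits: 0b11111111
`bits` takes the values: 0 → 1 → 3 → 7 → 15 → 31 → 63 → 127 → 255

Answer: 255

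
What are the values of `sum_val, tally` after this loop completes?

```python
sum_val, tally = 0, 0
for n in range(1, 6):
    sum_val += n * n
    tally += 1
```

Sum of squares and count
`sum_val, tally` takes the values: (0, 0) → (1, 0) → (1, 1) → (5, 1) → (5, 2) → (14, 2) → (14, 3) → (30, 3) → (30, 4) → (55, 4) → (55, 5)

Answer: 55, 5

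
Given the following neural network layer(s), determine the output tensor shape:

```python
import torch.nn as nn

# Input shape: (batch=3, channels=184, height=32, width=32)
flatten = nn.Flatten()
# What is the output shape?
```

Input: (3, 184, 32, 32) -> Output: (3, 188416)

Answer: (3, 188416)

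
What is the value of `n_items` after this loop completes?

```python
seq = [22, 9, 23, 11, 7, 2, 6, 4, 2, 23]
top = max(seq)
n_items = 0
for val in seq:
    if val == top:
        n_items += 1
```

Count of max value 23 in [22, 9, 23, 11, 7, 2, 6, 4, 2, 23]
`n_items` takes the values: 0 → 1 → 2

Answer: 2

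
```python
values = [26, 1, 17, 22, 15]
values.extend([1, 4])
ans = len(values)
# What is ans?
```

Trace:
`values = [26, 1, 17, 22, 15]` → values = [26, 1, 17, 22, 15]
`values.extend([1, 4])` → values = [26, 1, 17, 22, 15, 1, 4]
`ans = len(values)` → ans = 7
So ans = 7

Answer: 7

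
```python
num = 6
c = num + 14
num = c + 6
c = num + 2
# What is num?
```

Trace:
`num = 6` → num = 6
`c = num + 14` → c = 20
`num = c + 6` → num = 26
`c = num + 2` → c = 28
So num = 26

Answer: 26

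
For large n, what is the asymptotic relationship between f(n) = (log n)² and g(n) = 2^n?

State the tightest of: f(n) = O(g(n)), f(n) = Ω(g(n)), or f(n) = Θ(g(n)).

(log n)² vs 2^n: f(n) = O(g(n)) but not Ω(g(n)) — 2^n grows strictly faster than (log n)².

Answer: f(n) = O(g(n)) but not Ω(g(n)) — 2^n grows strictly faster than (log n)².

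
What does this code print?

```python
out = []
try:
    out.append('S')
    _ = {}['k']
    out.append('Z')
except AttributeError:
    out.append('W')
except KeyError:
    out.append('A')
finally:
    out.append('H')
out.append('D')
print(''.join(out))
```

Execution trace: 'S' (try body) → 'A' (except KeyError) → 'H' (finally) → 'D' (after the try/except). Output: SAHD

Answer: SAHD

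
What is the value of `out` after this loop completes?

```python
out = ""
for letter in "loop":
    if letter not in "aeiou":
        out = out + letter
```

Remove vowels from 'loop'
`out` takes the values: "" → "l" → "lp"

Answer: "lp"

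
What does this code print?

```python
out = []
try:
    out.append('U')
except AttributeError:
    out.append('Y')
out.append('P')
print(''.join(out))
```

Execution trace: 'U' (try body, no exception) → 'P' (after the try/except). Output: UP

Answer: UP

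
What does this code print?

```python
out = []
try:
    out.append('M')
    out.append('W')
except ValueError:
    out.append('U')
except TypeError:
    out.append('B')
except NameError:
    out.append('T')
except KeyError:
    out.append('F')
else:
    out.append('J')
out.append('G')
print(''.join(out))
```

Execution trace: 'M' (try body) → 'W' (try body, no exception) → 'J' (else) → 'G' (after the try/except). Output: MWJG

Answer: MWJG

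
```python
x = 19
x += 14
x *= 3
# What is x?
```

Trace:
`x = 19` → x = 19
`x += 14` → x = 33
`x *= 3` → x = 99
So x = 99

Answer: 99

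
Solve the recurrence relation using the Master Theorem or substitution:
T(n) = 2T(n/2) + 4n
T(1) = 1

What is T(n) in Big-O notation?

By Master Theorem: a=2, b=2, f(n)=4n. Since log_2(2) = 1 and f(n) = Θ(n^1), Case 2 applies. T(n) = O(n log n).

Answer: O(n log n)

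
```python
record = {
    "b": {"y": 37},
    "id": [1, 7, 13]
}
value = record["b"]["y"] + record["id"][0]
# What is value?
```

Trace:
`record = { ...` → record = {'b': {'y': 37}, 'id': [1, 7, 13]}
`value = record["b"]["y"] + record["id"][0]` → value = 38
So value = 38

Answer: 38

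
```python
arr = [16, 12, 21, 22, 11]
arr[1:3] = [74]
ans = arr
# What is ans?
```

Trace:
`arr = [16, 12, 21, 22, 11]` → arr = [16, 12, 21, 22, 11]
`arr[1:3] = [74]` → arr = [16, 74, 22, 11]
`ans = arr` → ans = [16, 74, 22, 11]
So ans = [16, 74, 22, 11]

Answer: [16, 74, 22, 11]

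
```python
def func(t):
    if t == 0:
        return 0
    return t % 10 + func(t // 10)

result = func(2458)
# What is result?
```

Sum of digits of 2458: 8 + 5 + 4 + 2 = 19

Answer: 19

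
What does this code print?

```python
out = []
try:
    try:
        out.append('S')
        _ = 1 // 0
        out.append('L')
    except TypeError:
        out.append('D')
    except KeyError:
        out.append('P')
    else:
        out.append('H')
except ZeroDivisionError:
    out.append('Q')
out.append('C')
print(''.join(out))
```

Execution trace: 'S' (try body) → 'Q' (outer except ZeroDivisionError) → 'C' (after the try/except). Output: SQC

Answer: SQC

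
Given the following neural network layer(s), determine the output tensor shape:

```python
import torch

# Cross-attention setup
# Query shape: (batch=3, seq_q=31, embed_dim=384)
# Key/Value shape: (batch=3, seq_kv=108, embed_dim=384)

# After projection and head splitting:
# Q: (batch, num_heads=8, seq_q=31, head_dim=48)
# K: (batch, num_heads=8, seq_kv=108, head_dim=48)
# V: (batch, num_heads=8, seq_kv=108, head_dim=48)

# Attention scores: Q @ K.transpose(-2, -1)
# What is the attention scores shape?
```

Input: (3, 31, 384) -> Output: (3, 8, 31, 108)

Answer: (3, 8, 31, 108)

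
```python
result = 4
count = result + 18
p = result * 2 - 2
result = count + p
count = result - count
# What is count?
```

Trace:
`result = 4` → result = 4
`count = result + 18` → count = 22
`p = result * 2 - 2` → p = 6
`result = count + p` → result = 28
`count = result - count` → count = 6
So count = 6

Answer: 6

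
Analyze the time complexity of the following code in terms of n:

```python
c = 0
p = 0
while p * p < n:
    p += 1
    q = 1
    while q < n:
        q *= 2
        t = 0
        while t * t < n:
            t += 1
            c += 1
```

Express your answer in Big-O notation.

Each loop level contributes: √n × log n × √n. Multiplying the contributions gives O(n log n).

Answer: O(n log n)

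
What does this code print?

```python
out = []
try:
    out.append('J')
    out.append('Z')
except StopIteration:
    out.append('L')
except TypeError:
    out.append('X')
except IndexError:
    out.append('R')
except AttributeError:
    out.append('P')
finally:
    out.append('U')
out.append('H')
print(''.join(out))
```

Execution trace: 'J' (try body) → 'Z' (try body, no exception) → 'U' (finally) → 'H' (after the try/except). Output: JZUH

Answer: JZUH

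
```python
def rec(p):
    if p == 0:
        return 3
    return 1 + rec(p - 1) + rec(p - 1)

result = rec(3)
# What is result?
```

rec(p) = 1 + 2·rec(p-1), rec(0)=3. Closed form: (3+1)·2^3 - 1 = 31.

Answer: 31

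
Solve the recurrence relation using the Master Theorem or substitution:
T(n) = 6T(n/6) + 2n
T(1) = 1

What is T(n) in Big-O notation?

By Master Theorem: a=6, b=6, f(n)=2n. Since log_6(6) = 1 and f(n) = Θ(n^1), Case 2 applies. T(n) = O(n log n).

Answer: O(n log n)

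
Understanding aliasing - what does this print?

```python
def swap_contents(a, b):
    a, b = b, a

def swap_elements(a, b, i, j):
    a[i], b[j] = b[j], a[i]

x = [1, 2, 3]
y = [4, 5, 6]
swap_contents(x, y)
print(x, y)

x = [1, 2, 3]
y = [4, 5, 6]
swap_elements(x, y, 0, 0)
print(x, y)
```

Key concept: parameter rebinding vs mutation.
Step by step:
`x = [1, 2, 3]` → x = [1, 2, 3]
`y = [4, 5, 6]` → y = [4, 5, 6]
`swap_contents(x, y)` → no visible change to tracked variables
`print(x, y)` → prints [1, 2, 3] [4, 5, 6]
`x = [1, 2, 3]` → x = [1, 2, 3]
`y = [4, 5, 6]` → y = [4, 5, 6]
`swap_elements(x, y, 0, 0)` → x = [4, 2, 3]; y = [1, 5, 6]
`print(x, y)` → prints [4, 2, 3] [1, 5, 6]

Answer:
[1, 2, 3] [4, 5, 6]
[4, 2, 3] [1, 5, 6]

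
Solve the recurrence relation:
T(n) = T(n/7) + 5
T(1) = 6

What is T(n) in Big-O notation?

Each step divides n by 7 and adds 5. After log_7(n) steps we reach T(1)=6. So T(n) = 5·log_7(n) + 6 = O(log n).

Answer: O(log n)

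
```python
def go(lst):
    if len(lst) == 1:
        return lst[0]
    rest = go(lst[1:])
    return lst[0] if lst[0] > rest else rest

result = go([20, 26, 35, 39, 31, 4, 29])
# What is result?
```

Recursive max over [20, 26, 35, 39, 31, 4, 29] = 39

Answer: 39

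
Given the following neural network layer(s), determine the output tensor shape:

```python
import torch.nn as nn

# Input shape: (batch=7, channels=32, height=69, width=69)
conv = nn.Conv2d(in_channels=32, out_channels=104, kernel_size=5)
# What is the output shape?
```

Input: (7, 32, 69, 69) -> Output: (7, 104, 65, 65)

Answer: (7, 104, 65, 65)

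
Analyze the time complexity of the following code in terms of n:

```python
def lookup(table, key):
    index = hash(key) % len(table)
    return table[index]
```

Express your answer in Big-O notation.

This is Hash table lookup (average case). Time complexity: O(1).

Answer: O(1)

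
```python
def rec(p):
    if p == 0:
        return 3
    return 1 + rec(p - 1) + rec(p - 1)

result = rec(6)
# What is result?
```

rec(p) = 1 + 2·rec(p-1), rec(0)=3. Closed form: (3+1)·2^6 - 1 = 255.

Answer: 255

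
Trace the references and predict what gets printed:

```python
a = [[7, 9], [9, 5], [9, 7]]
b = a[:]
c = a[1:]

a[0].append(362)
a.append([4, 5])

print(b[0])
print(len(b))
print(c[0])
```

Key concept: slice with nested mutation.
Step by step:
`a = [[7, 9], [9, 5], [9, 7]]` → a = [[7, 9], [9, 5], [9, 7]]
`b = a[:]` → b = [[7, 9], [9, 5], [9, 7]]
`c = a[1:]` → c = [[9, 5], [9, 7]]
`a[0].append(362)` → a = [[7, 9, 362], [9, 5], [9, 7]]; b = [[7, 9, 362], [9, 5], [9, 7]]
`a.append([4, 5])` → a = [[7, 9, 362], [9, 5], [9, 7], [4, 5]]
`print(b[0])` → prints [7, 9, 362]
`print(len(b))` → prints 3
`print(c[0])` → prints [9, 5]

Answer:
[7, 9, 362]
3
[9, 5]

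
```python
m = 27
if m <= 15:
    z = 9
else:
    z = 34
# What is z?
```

Trace:
`m = 27` → m = 27
`if m <= 15: ...` → m <= 15 is False, take else branch → z = 34
So z = 34

Answer: 34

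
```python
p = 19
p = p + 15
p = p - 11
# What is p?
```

Trace:
`p = 19` → p = 19
`p = p + 15` → p = 34
`p = p - 11` → p = 23
So p = 23

Answer: 23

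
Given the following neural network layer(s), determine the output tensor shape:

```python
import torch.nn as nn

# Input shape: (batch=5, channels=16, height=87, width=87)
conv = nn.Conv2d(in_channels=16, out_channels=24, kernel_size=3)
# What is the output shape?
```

Input: (5, 16, 87, 87) -> Output: (5, 24, 85, 85)

Answer: (5, 24, 85, 85)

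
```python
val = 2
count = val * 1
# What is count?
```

Trace:
`val = 2` → val = 2
`count = val * 1` → count = 2
So count = 2

Answer: 2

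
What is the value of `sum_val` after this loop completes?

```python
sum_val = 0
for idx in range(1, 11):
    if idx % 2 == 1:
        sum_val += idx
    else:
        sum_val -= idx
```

Add odd, subtract even
`sum_val` takes the values: 0 → 1 → -1 → 2 → -2 → 3 → -3 → 4 → -4 → 5 → -5

Answer: -5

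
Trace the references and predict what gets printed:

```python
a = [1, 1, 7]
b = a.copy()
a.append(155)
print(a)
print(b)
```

Key concept: list.copy() creates independent copy.
Step by step:
`a = [1, 1, 7]` → a = [1, 1, 7]
`b = a.copy()` → b = [1, 1, 7]
`a.append(155)` → a = [1, 1, 7, 155]
`print(a)` → prints [1, 1, 7, 155]
`print(b)` → prints [1, 1, 7]

Answer:
[1, 1, 7, 155]
[1, 1, 7]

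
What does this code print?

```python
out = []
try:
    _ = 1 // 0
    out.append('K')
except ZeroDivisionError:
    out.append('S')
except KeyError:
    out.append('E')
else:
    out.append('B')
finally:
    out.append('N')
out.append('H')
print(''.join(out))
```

Execution trace: 'S' (except ZeroDivisionError) → 'N' (finally) → 'H' (after the try/except). Output: SNH

Answer: SNH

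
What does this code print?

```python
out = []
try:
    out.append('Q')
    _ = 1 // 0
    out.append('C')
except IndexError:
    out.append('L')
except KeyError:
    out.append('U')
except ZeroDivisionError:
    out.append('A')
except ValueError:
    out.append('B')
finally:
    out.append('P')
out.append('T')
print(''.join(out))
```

Execution trace: 'Q' (try body) → 'A' (except ZeroDivisionError) → 'P' (finally) → 'T' (after the try/except). Output: QAPT

Answer: QAPT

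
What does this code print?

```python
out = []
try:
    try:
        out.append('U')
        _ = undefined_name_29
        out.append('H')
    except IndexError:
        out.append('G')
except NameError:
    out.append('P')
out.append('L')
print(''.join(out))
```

Execution trace: 'U' (try body) → 'P' (outer except NameError) → 'L' (after the try/except). Output: UPL

Answer: UPL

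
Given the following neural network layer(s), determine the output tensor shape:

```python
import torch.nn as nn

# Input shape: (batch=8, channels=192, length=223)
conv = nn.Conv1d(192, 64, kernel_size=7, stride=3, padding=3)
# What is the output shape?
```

Input: (8, 192, 223) -> Output: (8, 64, 75)

Answer: (8, 64, 75)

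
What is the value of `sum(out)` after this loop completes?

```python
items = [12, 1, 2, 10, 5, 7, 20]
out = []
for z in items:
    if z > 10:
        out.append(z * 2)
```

Sum of doubled values > 10
`out` takes the values: [] → [24] → [24, 40]
So `sum(out)` = 64

Answer: 64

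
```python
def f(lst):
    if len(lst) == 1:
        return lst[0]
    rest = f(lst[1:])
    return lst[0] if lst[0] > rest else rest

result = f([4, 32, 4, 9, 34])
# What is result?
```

Recursive max over [4, 32, 4, 9, 34] = 34

Answer: 34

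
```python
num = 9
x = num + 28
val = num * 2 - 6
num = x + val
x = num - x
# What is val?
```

Trace:
`num = 9` → num = 9
`x = num + 28` → x = 37
`val = num * 2 - 6` → val = 12
`num = x + val` → num = 49
`x = num - x` → x = 12
So val = 12

Answer: 12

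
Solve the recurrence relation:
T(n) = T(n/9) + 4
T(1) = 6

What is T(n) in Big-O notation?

Each step divides n by 9 and adds 4. After log_9(n) steps we reach T(1)=6. So T(n) = 4·log_9(n) + 6 = O(log n).

Answer: O(log n)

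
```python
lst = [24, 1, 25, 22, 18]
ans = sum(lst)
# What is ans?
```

Trace:
`lst = [24, 1, 25, 22, 18]` → lst = [24, 1, 25, 22, 18]
`ans = sum(lst)` → ans = 90
So ans = 90

Answer: 90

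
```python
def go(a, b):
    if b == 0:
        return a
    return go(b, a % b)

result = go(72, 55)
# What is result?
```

go(72, 55) -> go(55, 17) -> go(17, 4) -> go(4, 1) -> go(1, 0) -> 1

Answer: 1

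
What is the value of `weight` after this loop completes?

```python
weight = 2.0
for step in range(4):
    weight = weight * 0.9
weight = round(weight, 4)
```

Exponential decay: 2.0 * 0.9^4
`weight` takes the values: 2.0 → 1.8 → 1.62 → 1.458 → 1.3122

Answer: 1.3122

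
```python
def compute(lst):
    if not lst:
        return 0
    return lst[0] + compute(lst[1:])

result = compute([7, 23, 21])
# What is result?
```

7 + 23 + 21 + 0 = 51

Answer: 51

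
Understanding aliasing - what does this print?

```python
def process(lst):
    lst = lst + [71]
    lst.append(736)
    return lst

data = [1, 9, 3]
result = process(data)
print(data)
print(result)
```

Key concept: rebinding parameter vs mutation.
Step by step:
`data = [1, 9, 3]` → data = [1, 9, 3]
`result = process(data)` → result = [1, 9, 3, 71, 736]
`print(data)` → prints [1, 9, 3]
`print(result)` → prints [1, 9, 3, 71, 736]

Answer:
[1, 9, 3]
[1, 9, 3, 71, 736]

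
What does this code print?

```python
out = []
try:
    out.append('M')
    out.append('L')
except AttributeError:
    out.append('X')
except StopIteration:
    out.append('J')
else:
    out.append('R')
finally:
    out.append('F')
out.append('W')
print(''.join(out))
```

Execution trace: 'M' (try body) → 'L' (try body, no exception) → 'R' (else) → 'F' (finally) → 'W' (after the try/except). Output: MLRFW

Answer: MLRFW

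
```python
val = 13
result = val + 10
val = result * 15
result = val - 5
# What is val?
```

Trace:
`val = 13` → val = 13
`result = val + 10` → result = 23
`val = result * 15` → val = 345
`result = val - 5` → result = 340
So val = 345

Answer: 345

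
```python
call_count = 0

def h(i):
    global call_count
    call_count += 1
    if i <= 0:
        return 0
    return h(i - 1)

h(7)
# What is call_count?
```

Linear recursion stepping by 1: 8 calls from i=7 down to ≤0.

Answer: 8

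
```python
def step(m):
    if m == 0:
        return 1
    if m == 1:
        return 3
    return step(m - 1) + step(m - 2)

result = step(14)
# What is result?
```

Build up from base cases: step(0)=1, step(1)=3, step(2)=4, step(3)=7, step(4)=11, step(5)=18, step(6)=29, ..., step(14)=1364

Answer: 1364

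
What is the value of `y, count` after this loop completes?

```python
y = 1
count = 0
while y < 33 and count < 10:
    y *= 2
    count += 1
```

Double until >= 33 or 10 iterations
`y, count` takes the values: (1, 0) → (2, 0) → (2, 1) → (4, 1) → (4, 2) → (8, 2) → (8, 3) → (16, 3) → (16, 4) → (32, 4) → (32, 5) → (64, 5) → (64, 6)

Answer: 64, 6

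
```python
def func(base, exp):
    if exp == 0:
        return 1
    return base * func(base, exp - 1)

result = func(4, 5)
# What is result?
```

func(4, 5) = 4 * 4 * 4 * 4 * 4 = 1024

Answer: 1024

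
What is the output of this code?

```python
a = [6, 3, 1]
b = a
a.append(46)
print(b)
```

Key concept: basic list aliasing.
Step by step:
`a = [6, 3, 1]` → a = [6, 3, 1]
`b = a` → b = [6, 3, 1] (same object as a)
`a.append(46)` → a = [6, 3, 1, 46] (same object as b); b = [6, 3, 1, 46] (same object as a)
`print(b)` → prints [6, 3, 1, 46]

Answer: [6, 3, 1, 46]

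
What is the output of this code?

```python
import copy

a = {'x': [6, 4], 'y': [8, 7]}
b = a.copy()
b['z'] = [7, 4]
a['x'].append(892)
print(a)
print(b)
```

Key concept: shallow copy of dict with mutable values.
Step by step:
`a = {'x': [6, 4], 'y': [8, 7]}` → a = {'x': [6, 4], 'y': [8, 7]}
`b = a.copy()` → b = {'x': [6, 4], 'y': [8, 7]}
`b['z'] = [7, 4]` → b = {'x': [6, 4], 'y': [8, 7], 'z': [7, 4]}
`a['x'].append(892)` → a = {'x': [6, 4, 892], 'y': [8, 7]}; b = {'x': [6, 4, 892], 'y': [8, 7], 'z': [7, 4]}
`print(a)` → prints {'x': [6, 4, 892], 'y': [8, 7]}
`print(b)` → prints {'x': [6, 4, 892], 'y': [8, 7], 'z': [7, 4]}

Answer:
{'x': [6, 4, 892], 'y': [8, 7]}
{'x': [6, 4, 892], 'y': [8, 7], 'z': [7, 4]}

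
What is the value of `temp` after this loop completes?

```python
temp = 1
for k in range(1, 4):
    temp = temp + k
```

Start at 1, add 1 through 3
`temp` takes the values: 1 → 2 → 4 → 7

Answer: 7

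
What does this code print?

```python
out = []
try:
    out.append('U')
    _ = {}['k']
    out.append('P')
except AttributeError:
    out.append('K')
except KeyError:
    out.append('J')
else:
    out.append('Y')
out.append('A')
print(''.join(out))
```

Execution trace: 'U' (try body) → 'J' (except KeyError) → 'A' (after the try/except). Output: UJA

Answer: UJA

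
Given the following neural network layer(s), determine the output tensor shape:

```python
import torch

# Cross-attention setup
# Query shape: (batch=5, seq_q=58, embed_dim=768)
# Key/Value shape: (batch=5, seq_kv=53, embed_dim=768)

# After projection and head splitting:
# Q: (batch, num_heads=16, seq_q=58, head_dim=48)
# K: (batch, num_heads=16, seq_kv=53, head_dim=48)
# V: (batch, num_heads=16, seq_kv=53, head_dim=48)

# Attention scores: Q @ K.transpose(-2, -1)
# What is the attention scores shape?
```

Input: (5, 58, 768) -> Output: (5, 16, 58, 53)

Answer: (5, 16, 58, 53)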